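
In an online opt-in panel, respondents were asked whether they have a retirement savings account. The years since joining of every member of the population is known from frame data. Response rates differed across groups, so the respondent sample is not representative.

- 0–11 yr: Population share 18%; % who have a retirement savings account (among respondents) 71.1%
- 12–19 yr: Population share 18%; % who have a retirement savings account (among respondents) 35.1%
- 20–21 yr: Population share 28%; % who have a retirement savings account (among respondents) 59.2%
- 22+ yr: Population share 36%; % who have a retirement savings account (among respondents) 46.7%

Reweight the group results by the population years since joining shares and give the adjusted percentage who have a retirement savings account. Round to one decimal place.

Post-stratification weights by population share, not respondent share:
  0–11 yr: 0.18 × 71.1 = 12.798
  12–19 yr: 0.18 × 35.1 = 6.318
  20–21 yr: 0.28 × 59.2 = 16.576
  22+ yr: 0.36 × 46.7 = 16.812
Post-stratified estimate = 52.504 → 52.5%.

52.5%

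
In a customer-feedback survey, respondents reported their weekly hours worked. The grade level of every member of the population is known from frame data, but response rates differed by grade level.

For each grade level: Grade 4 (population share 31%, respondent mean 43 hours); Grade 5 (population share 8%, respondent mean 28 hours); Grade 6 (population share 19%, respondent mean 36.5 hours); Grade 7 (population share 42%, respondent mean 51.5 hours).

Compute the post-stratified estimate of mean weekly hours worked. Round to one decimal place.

Each cell contributes population-share × respondent value:
  Grade 4: 0.31 × 43 = 13.33
  Grade 5: 0.08 × 28 = 2.24
  Grade 6: 0.19 × 36.5 = 6.935
  Grade 7: 0.42 × 51.5 = 21.63
Post-stratified estimate = 44.135 → 44.1.

44.1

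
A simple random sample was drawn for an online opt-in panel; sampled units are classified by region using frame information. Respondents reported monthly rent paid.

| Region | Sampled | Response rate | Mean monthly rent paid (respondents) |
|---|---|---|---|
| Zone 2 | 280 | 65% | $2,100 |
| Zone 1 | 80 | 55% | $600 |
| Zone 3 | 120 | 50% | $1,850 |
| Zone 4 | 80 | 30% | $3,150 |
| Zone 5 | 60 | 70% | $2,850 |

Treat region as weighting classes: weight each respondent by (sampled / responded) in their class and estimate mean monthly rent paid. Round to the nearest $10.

$2,070

Weighting each respondent by the inverse class response rate inflates each class back to its sampled size, so the class weight is n_sampled:
  Zone 2: 280 × 2100 = 588,000
  Zone 1: 80 × 600 = 48,000
  Zone 3: 120 × 1850 = 222,000
  Zone 4: 80 × 3150 = 252,000
  Zone 5: 60 × 2850 = 171,000
Adjusted estimate = 1,281,000 / 620 = 2066.13 → $2,070.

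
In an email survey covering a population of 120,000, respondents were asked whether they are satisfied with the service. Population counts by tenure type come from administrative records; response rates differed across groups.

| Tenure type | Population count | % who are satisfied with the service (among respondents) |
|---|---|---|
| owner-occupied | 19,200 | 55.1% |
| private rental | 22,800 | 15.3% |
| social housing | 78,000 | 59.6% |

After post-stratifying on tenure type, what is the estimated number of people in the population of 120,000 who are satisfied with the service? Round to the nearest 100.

Apply each group's respondent rate to its population count:
  owner-occupied: 19,200 × 55.1% = 10579.2
  private rental: 22,800 × 15.3% = 3488.4
  social housing: 78,000 × 59.6% = 46,488
Estimated total = 60555.6 → 60,600.

60,600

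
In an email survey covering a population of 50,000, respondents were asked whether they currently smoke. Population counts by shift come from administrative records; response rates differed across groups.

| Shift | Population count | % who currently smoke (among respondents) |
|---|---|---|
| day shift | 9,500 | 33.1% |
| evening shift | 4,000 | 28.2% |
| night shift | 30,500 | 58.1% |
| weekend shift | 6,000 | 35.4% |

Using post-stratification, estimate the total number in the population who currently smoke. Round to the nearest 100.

24,100

Each cell contributes its population count × the respondent rate:
  day shift: 9,500 × 33.1% = 3144.5
  evening shift: 4,000 × 28.2% = 1128
  night shift: 30,500 × 58.1% = 17720.5
  weekend shift: 6,000 × 35.4% = 2124
Estimated total = 24,117 → 24,100.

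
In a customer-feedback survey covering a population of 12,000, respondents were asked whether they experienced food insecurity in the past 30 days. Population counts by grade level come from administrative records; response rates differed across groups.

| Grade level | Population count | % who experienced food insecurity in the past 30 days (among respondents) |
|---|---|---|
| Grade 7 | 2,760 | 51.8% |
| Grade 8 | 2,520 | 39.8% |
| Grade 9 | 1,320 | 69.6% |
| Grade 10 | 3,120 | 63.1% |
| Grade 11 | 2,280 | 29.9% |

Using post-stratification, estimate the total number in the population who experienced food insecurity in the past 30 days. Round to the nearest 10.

Each cell contributes its population count × the respondent rate:
  Grade 7: 2,760 × 51.8% = 1429.68
  Grade 8: 2,520 × 39.8% = 1002.96
  Grade 9: 1,320 × 69.6% = 918.72
  Grade 10: 3,120 × 63.1% = 1968.72
  Grade 11: 2,280 × 29.9% = 681.72
Estimated total = 6001.8 → 6,000.

6,000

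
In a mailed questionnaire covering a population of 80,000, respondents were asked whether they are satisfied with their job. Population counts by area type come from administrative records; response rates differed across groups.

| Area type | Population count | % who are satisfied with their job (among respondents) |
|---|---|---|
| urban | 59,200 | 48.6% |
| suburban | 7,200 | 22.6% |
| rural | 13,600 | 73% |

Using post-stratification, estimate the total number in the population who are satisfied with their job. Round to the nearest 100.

40,300

Each cell contributes its population count × the respondent rate:
  urban: 59,200 × 48.6% = 28771.2
  suburban: 7,200 × 22.6% = 1627.2
  rural: 13,600 × 73% = 9928
Estimated total = 40326.4 → 40,300.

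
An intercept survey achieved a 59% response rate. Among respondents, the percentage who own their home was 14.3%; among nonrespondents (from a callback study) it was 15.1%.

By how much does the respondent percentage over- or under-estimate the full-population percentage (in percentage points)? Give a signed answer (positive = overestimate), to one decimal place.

-0.3 percentage points

Nonresponse fraction = 1 − 0.59 = 0.41.
Bias = (nonresponse fraction) × (respondent percentage − nonrespondent percentage)
     = 0.41 × (14.3 − 15.1) = 0.41 × -0.8 = -0.328.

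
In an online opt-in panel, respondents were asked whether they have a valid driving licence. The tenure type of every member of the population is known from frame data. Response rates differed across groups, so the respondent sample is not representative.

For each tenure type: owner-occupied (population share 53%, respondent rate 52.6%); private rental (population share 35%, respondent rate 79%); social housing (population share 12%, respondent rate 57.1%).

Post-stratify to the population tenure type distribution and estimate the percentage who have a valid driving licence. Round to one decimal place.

62.4%

Weight each group's respondent value by its population share:
  owner-occupied: 0.53 × 52.6 = 27.878
  private rental: 0.35 × 79 = 27.65
  social housing: 0.12 × 57.1 = 6.852
Post-stratified estimate = 62.38 → 62.4%.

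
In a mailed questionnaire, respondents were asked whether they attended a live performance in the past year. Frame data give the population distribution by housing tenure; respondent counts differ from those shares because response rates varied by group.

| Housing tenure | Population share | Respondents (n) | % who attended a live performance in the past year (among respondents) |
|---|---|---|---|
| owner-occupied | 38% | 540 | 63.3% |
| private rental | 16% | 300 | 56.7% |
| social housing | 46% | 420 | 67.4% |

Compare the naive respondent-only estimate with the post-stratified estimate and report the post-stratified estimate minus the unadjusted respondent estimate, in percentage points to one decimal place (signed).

Without adjustment, the pooled respondent share is:
  (540/1260)×63.3 + (300/1260)×56.7 + (420/1260)×67.4 = 63.0952%
Post-stratifying to population shares instead:
  0.38×63.3 + 0.16×56.7 + 0.46×67.4 = 64.13%
Difference = 64.13 − 63.0952 = 1.0348 pp.

+1.0 percentage points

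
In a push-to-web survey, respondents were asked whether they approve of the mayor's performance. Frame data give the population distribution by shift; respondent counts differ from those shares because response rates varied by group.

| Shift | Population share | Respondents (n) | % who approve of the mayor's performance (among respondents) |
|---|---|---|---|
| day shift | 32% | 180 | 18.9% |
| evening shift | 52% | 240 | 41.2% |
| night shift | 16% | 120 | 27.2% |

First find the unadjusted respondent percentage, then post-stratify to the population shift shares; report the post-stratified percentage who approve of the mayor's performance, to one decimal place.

Unadjusted (pooled respondent) estimate weights by respondent counts:
  (180/540)×18.9 + (240/540)×41.2 + (120/540)×27.2 = 30.6556%
Post-stratifying to population shares instead:
  0.32×18.9 + 0.52×41.2 + 0.16×27.2 = 31.824%

31.8%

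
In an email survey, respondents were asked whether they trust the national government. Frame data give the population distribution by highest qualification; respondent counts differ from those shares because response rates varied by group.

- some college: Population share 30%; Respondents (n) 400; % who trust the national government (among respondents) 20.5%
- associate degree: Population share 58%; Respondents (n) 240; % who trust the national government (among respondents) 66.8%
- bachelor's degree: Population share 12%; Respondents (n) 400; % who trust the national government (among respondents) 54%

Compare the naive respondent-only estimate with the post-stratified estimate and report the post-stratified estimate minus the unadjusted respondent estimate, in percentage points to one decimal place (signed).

+7.3 percentage points

Naive respondent-only estimate (weights = respondent counts):
  (400/1040)×20.5 + (240/1040)×66.8 + (400/1040)×54 = 44.0692%
Post-stratified estimate weights by population shares:
  0.3×20.5 + 0.58×66.8 + 0.12×54 = 51.374%
Difference = 51.374 − 44.0692 = 7.3048 pp.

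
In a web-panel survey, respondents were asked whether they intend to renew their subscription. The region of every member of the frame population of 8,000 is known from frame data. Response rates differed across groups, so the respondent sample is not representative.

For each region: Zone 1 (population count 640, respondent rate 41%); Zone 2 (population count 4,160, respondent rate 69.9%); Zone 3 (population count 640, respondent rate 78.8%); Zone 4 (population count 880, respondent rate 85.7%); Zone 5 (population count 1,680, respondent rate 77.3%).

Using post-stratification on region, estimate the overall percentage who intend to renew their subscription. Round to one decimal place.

71.6%

Reweight to the known region distribution:
  Zone 1: (640/8,000) × 41 = 3.28
  Zone 2: (4,160/8,000) × 69.9 = 36.348
  Zone 3: (640/8,000) × 78.8 = 6.304
  Zone 4: (880/8,000) × 85.7 = 9.427
  Zone 5: (1,680/8,000) × 77.3 = 16.233
Post-stratified estimate = 71.592 → 71.6%.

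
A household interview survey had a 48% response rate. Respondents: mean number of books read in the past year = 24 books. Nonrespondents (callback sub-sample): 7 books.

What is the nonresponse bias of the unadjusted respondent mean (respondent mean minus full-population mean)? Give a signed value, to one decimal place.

Nonresponse fraction = 1 − 0.48 = 0.52.
Bias = (nonresponse fraction) × (respondent mean − nonrespondent mean)
     = 0.52 × (24 − 7) = 0.52 × 17 = 8.84.

+8.8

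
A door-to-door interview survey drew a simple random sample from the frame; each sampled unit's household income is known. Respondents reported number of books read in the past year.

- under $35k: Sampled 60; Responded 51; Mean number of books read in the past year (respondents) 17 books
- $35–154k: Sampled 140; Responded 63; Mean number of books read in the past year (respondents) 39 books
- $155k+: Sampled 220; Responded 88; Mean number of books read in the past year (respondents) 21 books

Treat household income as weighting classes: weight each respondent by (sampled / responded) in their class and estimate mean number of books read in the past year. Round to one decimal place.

Response rates by class: under $35k 51/60 = 85%, $35–154k 63/140 = 45%, $155k+ 88/220 = 40%.
With weight = n_sampled/n_responded per class, the weighted class total is n_sampled:
  under $35k: 60 × 17 = 1020
  $35–154k: 140 × 39 = 5460
  $155k+: 220 × 21 = 4620
Adjusted estimate = 11,100 / 420 = 26.4286 → 26.4.

26.4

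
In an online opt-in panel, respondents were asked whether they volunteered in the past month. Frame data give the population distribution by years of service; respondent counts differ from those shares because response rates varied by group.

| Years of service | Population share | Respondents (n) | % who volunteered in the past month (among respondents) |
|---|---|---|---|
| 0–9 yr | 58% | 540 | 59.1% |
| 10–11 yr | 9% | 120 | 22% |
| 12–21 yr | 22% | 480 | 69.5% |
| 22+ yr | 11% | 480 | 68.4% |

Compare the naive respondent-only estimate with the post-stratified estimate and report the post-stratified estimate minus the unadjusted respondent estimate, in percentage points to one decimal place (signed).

Without adjustment, the pooled respondent share is:
  (540/1620)×59.1 + (120/1620)×22 + (480/1620)×69.5 + (480/1620)×68.4 = 62.1889%
Post-stratified estimate weights by population shares:
  0.58×59.1 + 0.09×22 + 0.22×69.5 + 0.11×68.4 = 59.072%
Difference = 59.072 − 62.1889 = -3.1169 pp.

-3.1 percentage points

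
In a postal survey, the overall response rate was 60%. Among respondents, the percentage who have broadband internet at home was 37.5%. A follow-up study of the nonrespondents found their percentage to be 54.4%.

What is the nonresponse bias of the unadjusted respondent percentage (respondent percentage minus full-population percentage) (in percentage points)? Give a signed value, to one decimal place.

-6.8 percentage points

Nonresponse fraction = 1 − 0.6 = 0.4.
Bias = (nonresponse fraction) × (respondent percentage − nonrespondent percentage)
     = 0.4 × (37.5 − 54.4) = 0.4 × -16.9 = -6.76.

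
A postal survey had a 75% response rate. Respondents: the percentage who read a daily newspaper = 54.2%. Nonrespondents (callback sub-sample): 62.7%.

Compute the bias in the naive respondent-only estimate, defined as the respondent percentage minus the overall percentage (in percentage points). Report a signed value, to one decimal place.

-2.1 percentage points

Nonresponse fraction = 1 − 0.75 = 0.25.
Bias = (nonresponse fraction) × (respondent percentage − nonrespondent percentage)
     = 0.25 × (54.2 − 62.7) = 0.25 × -8.5 = -2.125.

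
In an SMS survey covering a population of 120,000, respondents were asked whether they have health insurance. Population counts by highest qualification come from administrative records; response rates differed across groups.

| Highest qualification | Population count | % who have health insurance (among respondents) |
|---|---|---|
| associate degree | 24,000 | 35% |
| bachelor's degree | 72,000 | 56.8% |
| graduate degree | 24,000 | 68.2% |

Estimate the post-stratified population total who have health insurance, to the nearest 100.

Each cell contributes its population count × the respondent rate:
  associate degree: 24,000 × 35% = 8400
  bachelor's degree: 72,000 × 56.8% = 40,896
  graduate degree: 24,000 × 68.2% = 16,368
Estimated total = 65,664 → 65,700.

65,700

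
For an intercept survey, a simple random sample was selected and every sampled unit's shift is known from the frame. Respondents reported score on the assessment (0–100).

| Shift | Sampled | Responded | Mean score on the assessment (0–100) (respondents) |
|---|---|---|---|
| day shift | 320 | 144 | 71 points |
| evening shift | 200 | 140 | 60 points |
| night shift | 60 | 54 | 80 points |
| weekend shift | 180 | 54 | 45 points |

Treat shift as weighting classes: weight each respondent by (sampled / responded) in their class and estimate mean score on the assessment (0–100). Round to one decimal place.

Class response rates: day shift 144/320 = 45%, evening shift 140/200 = 70%, night shift 54/60 = 90%, weekend shift 54/180 = 30%.
With weight = n_sampled/n_responded per class, the weighted class total is n_sampled:
  day shift: 320 × 71 = 22,720
  evening shift: 200 × 60 = 12,000
  night shift: 60 × 80 = 4800
  weekend shift: 180 × 45 = 8100
Adjusted estimate = 47,620 / 760 = 62.6579 → 62.7.

62.7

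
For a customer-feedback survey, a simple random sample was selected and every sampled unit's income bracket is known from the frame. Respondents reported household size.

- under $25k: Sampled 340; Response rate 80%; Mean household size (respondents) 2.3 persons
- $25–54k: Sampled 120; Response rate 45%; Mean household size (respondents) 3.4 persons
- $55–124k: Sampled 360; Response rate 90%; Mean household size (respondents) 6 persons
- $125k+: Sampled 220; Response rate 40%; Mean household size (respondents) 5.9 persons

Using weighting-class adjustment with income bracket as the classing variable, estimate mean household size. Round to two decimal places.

4.47

Each respondent's weight = sampled/responded in their class; summing within a class gives n_sampled, so:
  under $25k: 340 × 2.3 = 782
  $25–54k: 120 × 3.4 = 408
  $55–124k: 360 × 6 = 2160
  $125k+: 220 × 5.9 = 1298
Adjusted estimate = 4648 / 1,040 = 4.46923 → 4.47.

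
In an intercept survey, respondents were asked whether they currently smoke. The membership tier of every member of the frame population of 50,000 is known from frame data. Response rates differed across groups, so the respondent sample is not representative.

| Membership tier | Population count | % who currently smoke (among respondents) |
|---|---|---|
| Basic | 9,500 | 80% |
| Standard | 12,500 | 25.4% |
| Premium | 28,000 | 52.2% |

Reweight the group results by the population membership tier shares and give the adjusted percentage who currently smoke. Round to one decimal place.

50.8%

Reweight to the known membership tier distribution:
  Basic: (9,500/50,000) × 80 = 15.2
  Standard: (12,500/50,000) × 25.4 = 6.35
  Premium: (28,000/50,000) × 52.2 = 29.232
Post-stratified estimate = 50.782 → 50.8%.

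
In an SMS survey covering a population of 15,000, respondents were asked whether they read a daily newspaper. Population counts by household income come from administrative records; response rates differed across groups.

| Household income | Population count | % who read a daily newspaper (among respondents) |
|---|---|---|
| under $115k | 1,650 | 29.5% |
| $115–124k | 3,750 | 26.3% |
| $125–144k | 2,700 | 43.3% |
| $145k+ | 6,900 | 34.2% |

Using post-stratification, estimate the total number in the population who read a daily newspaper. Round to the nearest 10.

Apply each group's respondent rate to its population count:
  under $115k: 1,650 × 29.5% = 486.75
  $115–124k: 3,750 × 26.3% = 986.25
  $125–144k: 2,700 × 43.3% = 1169.1
  $145k+: 6,900 × 34.2% = 2359.8
Estimated total = 5001.9 → 5,000.

5,000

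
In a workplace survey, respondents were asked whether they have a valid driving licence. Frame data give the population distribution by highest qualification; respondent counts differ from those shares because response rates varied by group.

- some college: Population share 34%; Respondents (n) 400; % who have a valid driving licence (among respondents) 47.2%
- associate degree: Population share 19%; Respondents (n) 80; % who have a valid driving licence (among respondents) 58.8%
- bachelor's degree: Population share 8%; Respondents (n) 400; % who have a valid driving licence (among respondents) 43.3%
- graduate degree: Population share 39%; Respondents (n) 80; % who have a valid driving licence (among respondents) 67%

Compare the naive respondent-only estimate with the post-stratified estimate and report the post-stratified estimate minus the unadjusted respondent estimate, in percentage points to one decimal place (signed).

Without adjustment, the pooled respondent share is:
  (400/960)×47.2 + (80/960)×58.8 + (400/960)×43.3 + (80/960)×67 = 48.1917%
Reweighting by population highest qualification shares:
  0.34×47.2 + 0.19×58.8 + 0.08×43.3 + 0.39×67 = 56.814%
Difference = 56.814 − 48.1917 = 8.6223 pp.

+8.6 percentage points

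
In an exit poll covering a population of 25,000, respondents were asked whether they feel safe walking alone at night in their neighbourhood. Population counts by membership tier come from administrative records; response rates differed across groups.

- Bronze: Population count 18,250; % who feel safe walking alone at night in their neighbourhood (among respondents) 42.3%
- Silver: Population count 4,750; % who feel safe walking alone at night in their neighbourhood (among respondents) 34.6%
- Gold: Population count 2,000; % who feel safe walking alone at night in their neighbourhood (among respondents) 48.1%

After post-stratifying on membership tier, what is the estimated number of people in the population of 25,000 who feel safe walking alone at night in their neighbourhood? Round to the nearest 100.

Each cell contributes its population count × the respondent rate:
  Bronze: 18,250 × 42.3% = 7719.75
  Silver: 4,750 × 34.6% = 1643.5
  Gold: 2,000 × 48.1% = 962
Estimated total = 10325.2 → 10,300.

10,300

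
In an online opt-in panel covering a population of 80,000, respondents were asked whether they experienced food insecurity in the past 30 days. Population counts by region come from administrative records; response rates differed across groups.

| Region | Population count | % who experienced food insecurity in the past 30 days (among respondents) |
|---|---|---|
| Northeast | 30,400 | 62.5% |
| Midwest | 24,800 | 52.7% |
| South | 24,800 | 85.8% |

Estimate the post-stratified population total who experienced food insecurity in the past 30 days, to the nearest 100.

Estimated count per cell = population count × respondent percentage:
  Northeast: 30,400 × 62.5% = 19,000
  Midwest: 24,800 × 52.7% = 13069.6
  South: 24,800 × 85.8% = 21278.4
Estimated total = 53,348 → 53,300.

53,300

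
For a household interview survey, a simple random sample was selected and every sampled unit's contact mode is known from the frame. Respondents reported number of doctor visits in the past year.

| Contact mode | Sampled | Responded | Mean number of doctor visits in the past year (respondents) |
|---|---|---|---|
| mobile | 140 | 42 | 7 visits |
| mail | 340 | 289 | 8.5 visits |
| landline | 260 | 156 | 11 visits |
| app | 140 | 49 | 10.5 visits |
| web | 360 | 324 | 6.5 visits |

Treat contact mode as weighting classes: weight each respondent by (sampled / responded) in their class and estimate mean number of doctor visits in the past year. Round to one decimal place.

8.5

Class response rates: mobile 42/140 = 30%, mail 289/340 = 85%, landline 156/260 = 60%, app 49/140 = 35%, web 324/360 = 90%.
Inverse-response-rate weighting restores each class to its sampled count, so class totals weight by n_sampled:
  mobile: 140 × 7 = 980
  mail: 340 × 8.5 = 2890
  landline: 260 × 11 = 2860
  app: 140 × 10.5 = 1470
  web: 360 × 6.5 = 2340
Adjusted estimate = 10,540 / 1,240 = 8.5 → 8.5.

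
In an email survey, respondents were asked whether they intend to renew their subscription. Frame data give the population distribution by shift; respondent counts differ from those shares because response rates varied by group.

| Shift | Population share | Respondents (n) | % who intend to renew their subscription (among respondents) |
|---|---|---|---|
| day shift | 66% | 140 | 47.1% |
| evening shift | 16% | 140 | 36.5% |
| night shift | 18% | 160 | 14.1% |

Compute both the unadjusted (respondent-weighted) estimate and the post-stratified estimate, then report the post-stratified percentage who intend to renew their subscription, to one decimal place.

39.5%

Without adjustment, the pooled respondent share is:
  (140/440)×47.1 + (140/440)×36.5 + (160/440)×14.1 = 31.7273%
Post-stratified estimate weights by population shares:
  0.66×47.1 + 0.16×36.5 + 0.18×14.1 = 39.464%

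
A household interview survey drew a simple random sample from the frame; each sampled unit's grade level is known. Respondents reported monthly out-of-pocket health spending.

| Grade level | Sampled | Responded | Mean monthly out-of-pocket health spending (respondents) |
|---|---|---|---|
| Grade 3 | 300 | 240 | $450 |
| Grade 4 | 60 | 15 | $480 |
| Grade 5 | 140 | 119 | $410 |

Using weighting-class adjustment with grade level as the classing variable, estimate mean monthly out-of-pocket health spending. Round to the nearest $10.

Response rates by class: Grade 3 240/300 = 80%, Grade 4 15/60 = 25%, Grade 5 119/140 = 85%.
Weighting each respondent by the inverse class response rate inflates each class back to its sampled size, so the class weight is n_sampled:
  Grade 3: 300 × 450 = 135,000
  Grade 4: 60 × 480 = 28,800
  Grade 5: 140 × 410 = 57,400
Adjusted estimate = 221,200 / 500 = 442.4 → $440.

$440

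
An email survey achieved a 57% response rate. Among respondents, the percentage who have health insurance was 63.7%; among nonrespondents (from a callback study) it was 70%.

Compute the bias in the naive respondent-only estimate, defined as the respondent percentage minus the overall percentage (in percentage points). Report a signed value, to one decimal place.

-2.7 percentage points

Nonresponse fraction = 1 − 0.57 = 0.43.
Bias = (nonresponse fraction) × (respondent percentage − nonrespondent percentage)
     = 0.43 × (63.7 − 70) = 0.43 × -6.3 = -2.709.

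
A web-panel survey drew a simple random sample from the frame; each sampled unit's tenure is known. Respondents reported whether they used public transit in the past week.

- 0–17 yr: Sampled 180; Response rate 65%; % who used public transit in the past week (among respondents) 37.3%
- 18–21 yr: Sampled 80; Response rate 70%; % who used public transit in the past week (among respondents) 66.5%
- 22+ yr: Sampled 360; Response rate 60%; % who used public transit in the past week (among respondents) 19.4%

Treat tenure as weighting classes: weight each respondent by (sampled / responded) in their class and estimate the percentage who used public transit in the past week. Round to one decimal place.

30.7%

With weight = n_sampled/n_responded per class, the weighted class total is n_sampled:
  0–17 yr: 180 × 37.3 = 6714
  18–21 yr: 80 × 66.5 = 5320
  22+ yr: 360 × 19.4 = 6984
Adjusted estimate = 19,018 / 620 = 30.6742 → 30.7%.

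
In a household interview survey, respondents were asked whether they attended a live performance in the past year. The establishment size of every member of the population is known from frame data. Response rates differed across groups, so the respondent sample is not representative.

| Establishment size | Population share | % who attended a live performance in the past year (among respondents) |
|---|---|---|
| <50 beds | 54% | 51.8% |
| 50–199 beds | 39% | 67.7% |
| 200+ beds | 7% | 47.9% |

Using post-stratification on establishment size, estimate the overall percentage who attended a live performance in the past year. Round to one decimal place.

Post-stratification weights by population share, not respondent share:
  <50 beds: 0.54 × 51.8 = 27.972
  50–199 beds: 0.39 × 67.7 = 26.403
  200+ beds: 0.07 × 47.9 = 3.353
Post-stratified estimate = 57.728 → 57.7%.

57.7%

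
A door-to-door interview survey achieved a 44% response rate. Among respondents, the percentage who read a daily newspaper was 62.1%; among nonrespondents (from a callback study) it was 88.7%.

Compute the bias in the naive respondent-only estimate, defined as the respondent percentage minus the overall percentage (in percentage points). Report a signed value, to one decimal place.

-14.9 percentage points

Nonresponse fraction = 1 − 0.44 = 0.56.
Bias = (nonresponse fraction) × (respondent percentage − nonrespondent percentage)
     = 0.56 × (62.1 − 88.7) = 0.56 × -26.6 = -14.896.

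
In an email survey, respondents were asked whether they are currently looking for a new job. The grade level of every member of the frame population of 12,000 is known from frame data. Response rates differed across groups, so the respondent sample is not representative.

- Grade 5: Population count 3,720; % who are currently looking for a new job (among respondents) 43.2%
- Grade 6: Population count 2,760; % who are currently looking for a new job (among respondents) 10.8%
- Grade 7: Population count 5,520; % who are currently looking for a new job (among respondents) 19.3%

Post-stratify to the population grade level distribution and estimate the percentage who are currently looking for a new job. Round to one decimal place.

Post-stratification weights by population share, not respondent share:
  Grade 5: (3,720/12,000) × 43.2 = 13.392
  Grade 6: (2,760/12,000) × 10.8 = 2.484
  Grade 7: (5,520/12,000) × 19.3 = 8.878
Post-stratified estimate = 24.754 → 24.8%.

24.8%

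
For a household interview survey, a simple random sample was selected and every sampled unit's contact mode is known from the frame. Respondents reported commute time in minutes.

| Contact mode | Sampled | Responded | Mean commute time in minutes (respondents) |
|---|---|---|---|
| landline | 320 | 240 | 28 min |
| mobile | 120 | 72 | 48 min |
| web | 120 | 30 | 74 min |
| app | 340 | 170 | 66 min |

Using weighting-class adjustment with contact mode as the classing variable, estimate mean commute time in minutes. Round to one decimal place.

Response rates by class: landline 240/320 = 75%, mobile 72/120 = 60%, web 30/120 = 25%, app 170/340 = 50%.
Weighting each respondent by the inverse class response rate inflates each class back to its sampled size, so the class weight is n_sampled:
  landline: 320 × 28 = 8960
  mobile: 120 × 48 = 5760
  web: 120 × 74 = 8880
  app: 340 × 66 = 22,440
Adjusted estimate = 46,040 / 900 = 51.1556 → 51.2.

51.2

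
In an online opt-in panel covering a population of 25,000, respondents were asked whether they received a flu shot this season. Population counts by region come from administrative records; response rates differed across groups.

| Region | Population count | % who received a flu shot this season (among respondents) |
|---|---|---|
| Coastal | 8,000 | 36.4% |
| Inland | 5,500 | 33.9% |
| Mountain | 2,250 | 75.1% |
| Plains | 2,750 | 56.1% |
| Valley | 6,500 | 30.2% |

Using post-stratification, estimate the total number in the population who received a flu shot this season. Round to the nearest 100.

10,000

Each cell contributes its population count × the respondent rate:
  Coastal: 8,000 × 36.4% = 2912
  Inland: 5,500 × 33.9% = 1864.5
  Mountain: 2,250 × 75.1% = 1689.75
  Plains: 2,750 × 56.1% = 1542.75
  Valley: 6,500 × 30.2% = 1963
Estimated total = 9972 → 10,000.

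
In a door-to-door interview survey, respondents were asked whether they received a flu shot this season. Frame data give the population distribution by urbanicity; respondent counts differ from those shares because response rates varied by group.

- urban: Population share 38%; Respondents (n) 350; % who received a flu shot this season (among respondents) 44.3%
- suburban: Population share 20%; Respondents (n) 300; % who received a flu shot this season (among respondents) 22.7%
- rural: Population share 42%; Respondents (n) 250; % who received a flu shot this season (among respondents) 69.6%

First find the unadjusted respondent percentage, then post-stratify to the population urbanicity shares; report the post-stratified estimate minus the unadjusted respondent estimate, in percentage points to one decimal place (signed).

Unadjusted (pooled respondent) estimate weights by respondent counts:
  (350/900)×44.3 + (300/900)×22.7 + (250/900)×69.6 = 44.1278%
Reweighting by population urbanicity shares:
  0.38×44.3 + 0.2×22.7 + 0.42×69.6 = 50.606%
Difference = 50.606 − 44.1278 = 6.4782 pp.

+6.5 percentage points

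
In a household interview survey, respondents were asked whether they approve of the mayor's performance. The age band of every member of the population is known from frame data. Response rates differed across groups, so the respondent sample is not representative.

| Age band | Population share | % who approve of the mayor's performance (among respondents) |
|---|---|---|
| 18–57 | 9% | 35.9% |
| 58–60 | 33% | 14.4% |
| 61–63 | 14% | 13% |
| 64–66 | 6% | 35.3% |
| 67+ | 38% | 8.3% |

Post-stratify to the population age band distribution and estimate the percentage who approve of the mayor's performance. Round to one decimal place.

Post-stratification weights by population share, not respondent share:
  18–57: 0.09 × 35.9 = 3.231
  58–60: 0.33 × 14.4 = 4.752
  61–63: 0.14 × 13 = 1.82
  64–66: 0.06 × 35.3 = 2.118
  67+: 0.38 × 8.3 = 3.154
Post-stratified estimate = 15.075 → 15.1%.

15.1%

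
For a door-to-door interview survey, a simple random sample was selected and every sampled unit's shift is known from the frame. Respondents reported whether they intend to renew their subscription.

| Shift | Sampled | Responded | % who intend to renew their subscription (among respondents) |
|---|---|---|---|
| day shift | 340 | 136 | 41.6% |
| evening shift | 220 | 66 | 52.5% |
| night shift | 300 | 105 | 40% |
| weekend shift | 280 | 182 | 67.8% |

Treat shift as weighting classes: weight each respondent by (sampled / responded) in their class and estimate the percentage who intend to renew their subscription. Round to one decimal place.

49.7%

Response rates by class: day shift 136/340 = 40%, evening shift 66/220 = 30%, night shift 105/300 = 35%, weekend shift 182/280 = 65%.
Weighting each respondent by the inverse class response rate inflates each class back to its sampled size, so the class weight is n_sampled:
  day shift: 340 × 41.6 = 14,144
  evening shift: 220 × 52.5 = 11,550
  night shift: 300 × 40 = 12,000
  weekend shift: 280 × 67.8 = 18,984
Adjusted estimate = 56,678 / 1,140 = 49.7175 → 49.7%.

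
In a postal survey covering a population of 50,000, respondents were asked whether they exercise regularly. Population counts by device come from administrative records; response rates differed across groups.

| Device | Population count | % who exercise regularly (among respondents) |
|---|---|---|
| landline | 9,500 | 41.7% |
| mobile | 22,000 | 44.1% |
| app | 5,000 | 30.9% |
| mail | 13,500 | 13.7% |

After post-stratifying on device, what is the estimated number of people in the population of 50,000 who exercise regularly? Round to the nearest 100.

17,100

Estimated count per cell = population count × respondent percentage:
  landline: 9,500 × 41.7% = 3961.5
  mobile: 22,000 × 44.1% = 9702
  app: 5,000 × 30.9% = 1545
  mail: 13,500 × 13.7% = 1849.5
Estimated total = 17,058 → 17,100.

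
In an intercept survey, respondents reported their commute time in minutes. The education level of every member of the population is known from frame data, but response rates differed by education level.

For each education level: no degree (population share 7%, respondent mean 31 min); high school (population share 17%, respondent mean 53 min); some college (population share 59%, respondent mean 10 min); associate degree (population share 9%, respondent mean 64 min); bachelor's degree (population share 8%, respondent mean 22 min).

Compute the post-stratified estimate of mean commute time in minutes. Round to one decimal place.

Weight each group's respondent value by its population share:
  no degree: 0.07 × 31 = 2.17
  high school: 0.17 × 53 = 9.01
  some college: 0.59 × 10 = 5.9
  associate degree: 0.09 × 64 = 5.76
  bachelor's degree: 0.08 × 22 = 1.76
Post-stratified estimate = 24.6 → 24.6.

24.6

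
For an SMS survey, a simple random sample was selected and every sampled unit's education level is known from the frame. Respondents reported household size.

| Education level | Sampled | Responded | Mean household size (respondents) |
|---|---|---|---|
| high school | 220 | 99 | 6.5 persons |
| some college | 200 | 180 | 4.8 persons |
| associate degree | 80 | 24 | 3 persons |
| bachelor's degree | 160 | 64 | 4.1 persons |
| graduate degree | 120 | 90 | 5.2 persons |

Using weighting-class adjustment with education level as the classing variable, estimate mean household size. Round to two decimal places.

5.01

Class response rates: high school 99/220 = 45%, some college 180/200 = 90%, associate degree 24/80 = 30%, bachelor's degree 64/160 = 40%, graduate degree 90/120 = 75%.
Inverse-response-rate weighting restores each class to its sampled count, so class totals weight by n_sampled:
  high school: 220 × 6.5 = 1430
  some college: 200 × 4.8 = 960
  associate degree: 80 × 3 = 240
  bachelor's degree: 160 × 4.1 = 656
  graduate degree: 120 × 5.2 = 624
Adjusted estimate = 3910 / 780 = 5.01282 → 5.01.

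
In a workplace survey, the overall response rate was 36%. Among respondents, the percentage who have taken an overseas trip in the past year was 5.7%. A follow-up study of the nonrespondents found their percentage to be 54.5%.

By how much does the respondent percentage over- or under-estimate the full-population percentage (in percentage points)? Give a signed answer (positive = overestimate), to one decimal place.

Nonresponse fraction = 1 − 0.36 = 0.64.
Bias = (nonresponse fraction) × (respondent percentage − nonrespondent percentage)
     = 0.64 × (5.7 − 54.5) = 0.64 × -48.8 = -31.232.

-31.2 percentage points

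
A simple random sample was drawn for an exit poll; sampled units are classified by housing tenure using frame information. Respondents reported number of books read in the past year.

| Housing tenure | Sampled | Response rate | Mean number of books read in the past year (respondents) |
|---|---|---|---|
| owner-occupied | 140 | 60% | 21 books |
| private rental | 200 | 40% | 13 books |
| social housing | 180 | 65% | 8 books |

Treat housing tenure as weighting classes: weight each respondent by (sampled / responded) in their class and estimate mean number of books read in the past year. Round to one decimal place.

Each respondent's weight = sampled/responded in their class; summing within a class gives n_sampled, so:
  owner-occupied: 140 × 21 = 2940
  private rental: 200 × 13 = 2600
  social housing: 180 × 8 = 1440
Adjusted estimate = 6980 / 520 = 13.4231 → 13.4.

13.4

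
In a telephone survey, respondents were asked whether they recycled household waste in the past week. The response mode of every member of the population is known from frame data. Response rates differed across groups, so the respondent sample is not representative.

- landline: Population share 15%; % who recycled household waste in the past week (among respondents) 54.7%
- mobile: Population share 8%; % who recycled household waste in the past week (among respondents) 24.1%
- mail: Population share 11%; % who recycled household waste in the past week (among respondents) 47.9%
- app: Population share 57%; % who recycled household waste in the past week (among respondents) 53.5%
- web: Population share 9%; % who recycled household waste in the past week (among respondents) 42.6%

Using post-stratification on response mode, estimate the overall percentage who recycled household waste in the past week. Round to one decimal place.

Weight each group's respondent value by its population share:
  landline: 0.15 × 54.7 = 8.205
  mobile: 0.08 × 24.1 = 1.928
  mail: 0.11 × 47.9 = 5.269
  app: 0.57 × 53.5 = 30.495
  web: 0.09 × 42.6 = 3.834
Post-stratified estimate = 49.731 → 49.7%.

49.7%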